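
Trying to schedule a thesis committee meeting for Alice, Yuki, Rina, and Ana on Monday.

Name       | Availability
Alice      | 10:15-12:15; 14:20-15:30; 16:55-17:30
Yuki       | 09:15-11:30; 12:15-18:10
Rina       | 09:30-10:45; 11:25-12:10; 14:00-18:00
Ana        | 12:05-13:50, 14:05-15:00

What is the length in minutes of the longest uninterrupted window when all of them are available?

40

Alice ∩ Yuki: 10:15-11:30, 14:20-15:30, 16:55-17:30.
Alice ∩ Yuki ∩ Rina: 10:15-10:45, 11:25-11:30, 14:20-15:30, 16:55-17:30.
Alice ∩ Yuki ∩ Rina ∩ Ana: 14:20-15:00.
The longest is 14:20-15:00 at 40 minutes.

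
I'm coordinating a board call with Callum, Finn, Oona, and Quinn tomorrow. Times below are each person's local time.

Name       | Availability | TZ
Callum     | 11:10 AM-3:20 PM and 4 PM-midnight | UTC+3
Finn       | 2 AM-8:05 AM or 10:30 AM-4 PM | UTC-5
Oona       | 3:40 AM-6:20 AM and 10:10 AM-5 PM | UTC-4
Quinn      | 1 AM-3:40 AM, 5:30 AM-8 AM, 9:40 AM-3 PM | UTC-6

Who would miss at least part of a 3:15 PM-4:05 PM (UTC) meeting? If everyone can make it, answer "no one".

Finn, Quinn

Callum in UTC: 08:10-12:20, 13:00-21:00 (subtract 3h to convert from UTC+3).
Finn in UTC: 07:00-13:05, 15:30-21:00 (add 5h to convert from UTC-5).
Oona in UTC: 07:40-10:20, 14:10-21:00 (add 4h to convert from UTC-4).
Quinn in UTC: 07:00-09:40, 11:30-14:00, 15:40-21:00 (add 6h to convert from UTC-6).
Callum: free for 15:15-16:05. Finn: not fully free for 15:15-16:05. Oona: free for 15:15-16:05. Quinn: not fully free for 15:15-16:05.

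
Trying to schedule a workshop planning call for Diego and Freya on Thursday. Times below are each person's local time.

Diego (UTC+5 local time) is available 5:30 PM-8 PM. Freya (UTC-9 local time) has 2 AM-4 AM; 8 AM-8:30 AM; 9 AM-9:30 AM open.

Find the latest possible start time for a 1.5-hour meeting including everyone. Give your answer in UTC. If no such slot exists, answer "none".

none

Diego in UTC: 12:30-15:00 (subtract 5h to convert from UTC+5).
Freya in UTC: 11:00-13:00, 17:00-17:30, 18:00-18:30 (add 9h to convert from UTC-9).
Diego ∩ Freya: 12:30-13:00.
No common window is at least 90 minutes long.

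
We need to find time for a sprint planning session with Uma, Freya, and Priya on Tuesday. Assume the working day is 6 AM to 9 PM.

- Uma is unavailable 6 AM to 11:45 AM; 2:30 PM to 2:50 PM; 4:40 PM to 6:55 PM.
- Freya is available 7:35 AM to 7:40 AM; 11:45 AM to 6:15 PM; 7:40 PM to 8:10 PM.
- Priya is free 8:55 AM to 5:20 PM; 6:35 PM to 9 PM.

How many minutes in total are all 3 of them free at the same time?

305

Uma free: 11:45-14:30, 14:50-16:40, 18:55-21:00 (invert busy blocks within the working day).
Freya free: 07:35-07:40, 11:45-18:15, 19:40-20:10.
Priya free: 08:55-17:20, 18:35-21:00.
Uma ∩ Freya: 11:45-14:30, 14:50-16:40, 19:40-20:10.
Uma ∩ Freya ∩ Priya: 11:45-14:30, 14:50-16:40, 19:40-20:10.
Summing the common windows: 165 + 110 + 30 = 305 minutes.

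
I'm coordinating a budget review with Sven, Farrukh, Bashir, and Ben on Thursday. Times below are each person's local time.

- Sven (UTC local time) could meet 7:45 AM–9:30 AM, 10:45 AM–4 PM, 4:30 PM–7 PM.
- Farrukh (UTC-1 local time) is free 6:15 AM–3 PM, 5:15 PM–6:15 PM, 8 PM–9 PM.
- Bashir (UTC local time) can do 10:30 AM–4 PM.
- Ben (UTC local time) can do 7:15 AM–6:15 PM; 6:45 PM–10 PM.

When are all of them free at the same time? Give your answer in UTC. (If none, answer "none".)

Sven in UTC: 07:45-09:30, 10:45-16:00, 16:30-19:00.
Farrukh in UTC: 07:15-16:00, 18:15-19:15, 21:00-22:00 (add 1h to convert from UTC-1).
Bashir in UTC: 10:30-16:00.
Ben in UTC: 07:15-18:15, 18:45-22:00.
Sven ∩ Farrukh: 07:45-09:30, 10:45-16:00, 18:15-19:00.
Sven ∩ Farrukh ∩ Bashir: 10:45-16:00.
Sven ∩ Farrukh ∩ Bashir ∩ Ben: 10:45-16:00.
Those are the intersection windows.

10:45-16:00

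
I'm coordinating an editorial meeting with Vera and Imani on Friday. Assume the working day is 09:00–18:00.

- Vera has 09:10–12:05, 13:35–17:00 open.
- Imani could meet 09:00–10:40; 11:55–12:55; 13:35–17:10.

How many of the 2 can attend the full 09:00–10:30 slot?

1

Imani can make the full 09:00-10:30 slot — that's 1.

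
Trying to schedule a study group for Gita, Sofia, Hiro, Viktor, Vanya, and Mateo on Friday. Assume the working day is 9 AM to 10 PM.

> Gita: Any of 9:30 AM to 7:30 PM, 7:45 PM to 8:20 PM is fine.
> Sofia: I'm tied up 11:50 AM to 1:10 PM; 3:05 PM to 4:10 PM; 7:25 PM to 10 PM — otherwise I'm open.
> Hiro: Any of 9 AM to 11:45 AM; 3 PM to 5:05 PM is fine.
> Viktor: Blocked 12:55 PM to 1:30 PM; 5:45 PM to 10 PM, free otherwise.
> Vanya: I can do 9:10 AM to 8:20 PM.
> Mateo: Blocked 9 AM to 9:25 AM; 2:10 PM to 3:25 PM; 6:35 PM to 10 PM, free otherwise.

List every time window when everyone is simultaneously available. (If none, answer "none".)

09:30-11:45, 16:10-17:05

Gita free: 09:30-19:30, 19:45-20:20.
Sofia free: 09:00-11:50, 13:10-15:05, 16:10-19:25 (invert busy blocks within the working day).
Hiro free: 09:00-11:45, 15:00-17:05.
Viktor free: 09:00-12:55, 13:30-17:45 (invert busy blocks within the working day).
Vanya free: 09:10-20:20.
Mateo free: 09:25-14:10, 15:25-18:35 (invert busy blocks within the working day).
Gita ∩ Sofia: 09:30-11:50, 13:10-15:05, 16:10-19:25.
Gita ∩ Sofia ∩ Hiro: 09:30-11:45, 15:00-15:05, 16:10-17:05.
Gita ∩ Sofia ∩ Hiro ∩ Viktor: 09:30-11:45, 15:00-15:05, 16:10-17:05.
Gita ∩ Sofia ∩ Hiro ∩ Viktor ∩ Vanya: 09:30-11:45, 15:00-15:05, 16:10-17:05.
Gita ∩ Sofia ∩ Hiro ∩ Viktor ∩ Vanya ∩ Mateo: 09:30-11:45, 16:10-17:05.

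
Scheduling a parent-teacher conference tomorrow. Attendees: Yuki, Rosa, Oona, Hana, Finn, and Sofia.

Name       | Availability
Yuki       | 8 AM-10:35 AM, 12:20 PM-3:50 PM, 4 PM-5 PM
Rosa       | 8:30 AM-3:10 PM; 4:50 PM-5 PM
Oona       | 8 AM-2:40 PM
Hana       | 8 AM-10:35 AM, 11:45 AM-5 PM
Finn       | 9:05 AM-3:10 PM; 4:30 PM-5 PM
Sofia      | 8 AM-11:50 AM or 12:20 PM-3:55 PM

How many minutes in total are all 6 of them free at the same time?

230

Yuki ∩ Rosa: 08:30-10:35, 12:20-15:10, 16:50-17:00.
Yuki ∩ Rosa ∩ Oona: 08:30-10:35, 12:20-14:40.
Yuki ∩ Rosa ∩ Oona ∩ Hana: 08:30-10:35, 12:20-14:40.
Yuki ∩ Rosa ∩ Oona ∩ Hana ∩ Finn: 09:05-10:35, 12:20-14:40.
Yuki ∩ Rosa ∩ Oona ∩ Hana ∩ Finn ∩ Sofia: 09:05-10:35, 12:20-14:40.
Those are the intersection windows.
Summing the common windows: 90 + 140 = 230 minutes.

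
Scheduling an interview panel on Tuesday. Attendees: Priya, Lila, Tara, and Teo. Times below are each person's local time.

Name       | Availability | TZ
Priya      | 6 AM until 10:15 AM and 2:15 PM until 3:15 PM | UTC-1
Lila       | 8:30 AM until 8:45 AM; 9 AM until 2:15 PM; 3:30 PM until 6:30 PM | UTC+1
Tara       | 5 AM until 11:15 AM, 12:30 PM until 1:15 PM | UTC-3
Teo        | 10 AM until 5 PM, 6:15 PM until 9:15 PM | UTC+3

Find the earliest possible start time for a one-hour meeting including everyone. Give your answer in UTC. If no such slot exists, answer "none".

08:00

Priya in UTC: 07:00-11:15, 15:15-16:15 (add 1h to convert from UTC-1).
Lila in UTC: 07:30-07:45, 08:00-13:15, 14:30-17:30 (subtract 1h to convert from UTC+1).
Tara in UTC: 08:00-14:15, 15:30-16:15 (add 3h to convert from UTC-3).
Teo in UTC: 07:00-14:00, 15:15-18:15 (subtract 3h to convert from UTC+3).
Priya ∩ Lila: 07:30-07:45, 08:00-11:15, 15:15-16:15.
Priya ∩ Lila ∩ Tara: 08:00-11:15, 15:30-16:15.
Priya ∩ Lila ∩ Tara ∩ Teo: 08:00-11:15, 15:30-16:15.
Those are the intersection windows.
The first common window of at least 60 minutes is 08:00-11:15, so the earliest start is 08:00.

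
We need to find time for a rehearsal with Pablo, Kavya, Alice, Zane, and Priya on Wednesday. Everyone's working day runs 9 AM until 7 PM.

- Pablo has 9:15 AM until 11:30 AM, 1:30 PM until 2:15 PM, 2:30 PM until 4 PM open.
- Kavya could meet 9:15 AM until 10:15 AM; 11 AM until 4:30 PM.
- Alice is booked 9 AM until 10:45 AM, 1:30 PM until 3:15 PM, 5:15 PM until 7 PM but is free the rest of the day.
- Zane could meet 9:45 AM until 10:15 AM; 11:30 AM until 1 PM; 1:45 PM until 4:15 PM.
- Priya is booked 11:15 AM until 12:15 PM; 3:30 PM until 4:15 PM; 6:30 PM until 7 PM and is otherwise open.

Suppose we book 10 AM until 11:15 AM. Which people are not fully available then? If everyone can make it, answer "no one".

Pablo free: 09:15-11:30, 13:30-14:15, 14:30-16:00.
Kavya free: 09:15-10:15, 11:00-16:30.
Alice free: 10:45-13:30, 15:15-17:15 (invert busy blocks within the working day).
Zane free: 09:45-10:15, 11:30-13:00, 13:45-16:15.
Priya free: 09:00-11:15, 12:15-15:30, 16:15-18:30 (invert busy blocks within the working day).
Pablo: free for 10:00-11:15. Kavya: not fully free for 10:00-11:15. Alice: not fully free for 10:00-11:15. Zane: not fully free for 10:00-11:15. Priya: free for 10:00-11:15.

Alice, Kavya, Zane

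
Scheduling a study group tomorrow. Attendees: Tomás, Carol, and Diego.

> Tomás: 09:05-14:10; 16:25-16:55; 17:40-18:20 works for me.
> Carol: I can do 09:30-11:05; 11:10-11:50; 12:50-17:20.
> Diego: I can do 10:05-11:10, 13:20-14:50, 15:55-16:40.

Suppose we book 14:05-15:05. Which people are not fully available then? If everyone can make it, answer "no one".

Diego, Tomás

Tomás: not fully free for 14:05-15:05. Carol: free for 14:05-15:05. Diego: not fully free for 14:05-15:05.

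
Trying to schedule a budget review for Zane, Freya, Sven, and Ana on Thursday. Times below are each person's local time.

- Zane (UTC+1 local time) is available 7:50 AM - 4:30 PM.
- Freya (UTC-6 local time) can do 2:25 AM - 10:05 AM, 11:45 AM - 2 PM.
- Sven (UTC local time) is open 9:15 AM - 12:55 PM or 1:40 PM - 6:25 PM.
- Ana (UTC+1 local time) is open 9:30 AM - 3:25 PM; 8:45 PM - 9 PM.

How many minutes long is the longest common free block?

Zane in UTC: 06:50-15:30 (subtract 1h to convert from UTC+1).
Freya in UTC: 08:25-16:05, 17:45-20:00 (add 6h to convert from UTC-6).
Sven in UTC: 09:15-12:55, 13:40-18:25.
Ana in UTC: 08:30-14:25, 19:45-20:00 (subtract 1h to convert from UTC+1).
Zane ∩ Freya: 08:25-15:30.
Zane ∩ Freya ∩ Sven: 09:15-12:55, 13:40-15:30.
Zane ∩ Freya ∩ Sven ∩ Ana: 09:15-12:55, 13:40-14:25.
The longest is 09:15-12:55 at 220 minutes.

220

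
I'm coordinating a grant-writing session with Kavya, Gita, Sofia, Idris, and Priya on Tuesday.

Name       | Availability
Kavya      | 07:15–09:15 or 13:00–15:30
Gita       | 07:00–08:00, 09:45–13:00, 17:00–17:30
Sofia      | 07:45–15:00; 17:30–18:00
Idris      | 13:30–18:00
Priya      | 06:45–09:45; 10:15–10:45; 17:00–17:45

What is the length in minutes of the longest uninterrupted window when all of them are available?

0

Kavya ∩ Gita: 07:15-08:00.
Kavya ∩ Gita ∩ Sofia: 07:45-08:00.
Kavya ∩ Gita ∩ Sofia ∩ Idris: ∅.
Kavya ∩ Gita ∩ Sofia ∩ Idris ∩ Priya: ∅.
There is no time when everyone is free.
No common window exists, so the longest block is 0 minutes.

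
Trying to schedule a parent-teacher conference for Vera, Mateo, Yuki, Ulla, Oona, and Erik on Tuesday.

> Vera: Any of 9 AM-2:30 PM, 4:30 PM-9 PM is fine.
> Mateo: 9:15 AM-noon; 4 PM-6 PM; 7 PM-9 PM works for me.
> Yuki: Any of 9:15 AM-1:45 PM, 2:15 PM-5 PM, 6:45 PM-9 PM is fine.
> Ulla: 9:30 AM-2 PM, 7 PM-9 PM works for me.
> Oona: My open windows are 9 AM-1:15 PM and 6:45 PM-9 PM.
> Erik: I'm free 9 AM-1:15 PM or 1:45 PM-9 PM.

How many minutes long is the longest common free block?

Vera ∩ Mateo: 09:15-12:00, 16:30-18:00, 19:00-21:00.
Vera ∩ Mateo ∩ Yuki: 09:15-12:00, 16:30-17:00, 19:00-21:00.
Vera ∩ Mateo ∩ Yuki ∩ Ulla: 09:30-12:00, 19:00-21:00.
Vera ∩ Mateo ∩ Yuki ∩ Ulla ∩ Oona: 09:30-12:00, 19:00-21:00.
Vera ∩ Mateo ∩ Yuki ∩ Ulla ∩ Oona ∩ Erik: 09:30-12:00, 19:00-21:00.
The longest is 09:30-12:00 at 150 minutes.

150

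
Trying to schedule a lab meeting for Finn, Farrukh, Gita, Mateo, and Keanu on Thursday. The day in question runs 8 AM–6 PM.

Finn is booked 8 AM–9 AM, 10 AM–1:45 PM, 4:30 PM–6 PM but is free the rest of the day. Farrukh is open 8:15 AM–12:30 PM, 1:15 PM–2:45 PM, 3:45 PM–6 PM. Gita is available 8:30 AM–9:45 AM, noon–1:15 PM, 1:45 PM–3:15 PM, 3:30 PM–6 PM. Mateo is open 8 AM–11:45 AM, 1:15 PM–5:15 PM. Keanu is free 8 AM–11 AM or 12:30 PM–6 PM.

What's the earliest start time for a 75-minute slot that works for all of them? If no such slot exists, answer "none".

Finn free: 09:00-10:00, 13:45-16:30 (invert busy blocks within the working day).
Farrukh free: 08:15-12:30, 13:15-14:45, 15:45-18:00.
Gita free: 08:30-09:45, 12:00-13:15, 13:45-15:15, 15:30-18:00.
Mateo free: 08:00-11:45, 13:15-17:15.
Keanu free: 08:00-11:00, 12:30-18:00.
Finn ∩ Farrukh: 09:00-10:00, 13:45-14:45, 15:45-16:30.
Finn ∩ Farrukh ∩ Gita: 09:00-09:45, 13:45-14:45, 15:45-16:30.
Finn ∩ Farrukh ∩ Gita ∩ Mateo: 09:00-09:45, 13:45-14:45, 15:45-16:30.
Finn ∩ Farrukh ∩ Gita ∩ Mateo ∩ Keanu: 09:00-09:45, 13:45-14:45, 15:45-16:30.
No common window is at least 75 minutes long.

none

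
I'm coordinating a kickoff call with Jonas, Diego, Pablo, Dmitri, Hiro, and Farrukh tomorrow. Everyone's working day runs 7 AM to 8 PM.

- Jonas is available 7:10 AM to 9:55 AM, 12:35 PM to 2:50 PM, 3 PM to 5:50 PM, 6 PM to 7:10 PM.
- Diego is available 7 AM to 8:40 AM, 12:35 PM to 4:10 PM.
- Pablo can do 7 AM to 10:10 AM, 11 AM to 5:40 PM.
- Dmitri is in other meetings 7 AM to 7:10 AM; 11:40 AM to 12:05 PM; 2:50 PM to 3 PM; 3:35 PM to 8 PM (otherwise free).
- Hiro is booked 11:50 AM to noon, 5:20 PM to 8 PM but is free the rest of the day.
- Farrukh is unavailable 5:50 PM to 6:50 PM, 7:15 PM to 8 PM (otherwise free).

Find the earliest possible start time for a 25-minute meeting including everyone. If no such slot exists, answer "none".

07:10

Jonas free: 07:10-09:55, 12:35-14:50, 15:00-17:50, 18:00-19:10.
Diego free: 07:00-08:40, 12:35-16:10.
Pablo free: 07:00-10:10, 11:00-17:40.
Dmitri free: 07:10-11:40, 12:05-14:50, 15:00-15:35 (invert busy blocks within the working day).
Hiro free: 07:00-11:50, 12:00-17:20 (invert busy blocks within the working day).
Farrukh free: 07:00-17:50, 18:50-19:15 (invert busy blocks within the working day).
Jonas ∩ Diego: 07:10-08:40, 12:35-14:50, 15:00-16:10.
Jonas ∩ Diego ∩ Pablo: 07:10-08:40, 12:35-14:50, 15:00-16:10.
Jonas ∩ Diego ∩ Pablo ∩ Dmitri: 07:10-08:40, 12:35-14:50, 15:00-15:35.
Jonas ∩ Diego ∩ Pablo ∩ Dmitri ∩ Hiro: 07:10-08:40, 12:35-14:50, 15:00-15:35.
Jonas ∩ Diego ∩ Pablo ∩ Dmitri ∩ Hiro ∩ Farrukh: 07:10-08:40, 12:35-14:50, 15:00-15:35.
Those are the intersection windows.
The first common window of at least 25 minutes is 07:10-08:40, so the earliest start is 07:10.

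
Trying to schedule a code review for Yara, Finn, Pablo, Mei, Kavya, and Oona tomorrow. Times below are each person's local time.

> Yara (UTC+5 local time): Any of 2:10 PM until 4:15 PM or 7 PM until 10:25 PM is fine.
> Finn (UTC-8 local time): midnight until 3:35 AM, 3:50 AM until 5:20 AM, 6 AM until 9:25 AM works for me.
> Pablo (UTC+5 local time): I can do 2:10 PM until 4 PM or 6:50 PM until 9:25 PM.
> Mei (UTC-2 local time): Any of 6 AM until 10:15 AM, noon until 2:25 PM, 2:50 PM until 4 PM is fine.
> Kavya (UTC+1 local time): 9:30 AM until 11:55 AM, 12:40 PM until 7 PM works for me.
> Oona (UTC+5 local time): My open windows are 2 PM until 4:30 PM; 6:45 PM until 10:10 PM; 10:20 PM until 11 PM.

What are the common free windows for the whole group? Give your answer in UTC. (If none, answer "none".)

09:10-10:55, 14:00-16:25

Yara in UTC: 09:10-11:15, 14:00-17:25 (subtract 5h to convert from UTC+5).
Finn in UTC: 08:00-11:35, 11:50-13:20, 14:00-17:25 (add 8h to convert from UTC-8).
Pablo in UTC: 09:10-11:00, 13:50-16:25 (subtract 5h to convert from UTC+5).
Mei in UTC: 08:00-12:15, 14:00-16:25, 16:50-18:00 (add 2h to convert from UTC-2).
Kavya in UTC: 08:30-10:55, 11:40-18:00 (subtract 1h to convert from UTC+1).
Oona in UTC: 09:00-11:30, 13:45-17:10, 17:20-18:00 (subtract 5h to convert from UTC+5).
Yara ∩ Finn: 09:10-11:15, 14:00-17:25.
Yara ∩ Finn ∩ Pablo: 09:10-11:00, 14:00-16:25.
Yara ∩ Finn ∩ Pablo ∩ Mei: 09:10-11:00, 14:00-16:25.
Yara ∩ Finn ∩ Pablo ∩ Mei ∩ Kavya: 09:10-10:55, 14:00-16:25.
Yara ∩ Finn ∩ Pablo ∩ Mei ∩ Kavya ∩ Oona: 09:10-10:55, 14:00-16:25.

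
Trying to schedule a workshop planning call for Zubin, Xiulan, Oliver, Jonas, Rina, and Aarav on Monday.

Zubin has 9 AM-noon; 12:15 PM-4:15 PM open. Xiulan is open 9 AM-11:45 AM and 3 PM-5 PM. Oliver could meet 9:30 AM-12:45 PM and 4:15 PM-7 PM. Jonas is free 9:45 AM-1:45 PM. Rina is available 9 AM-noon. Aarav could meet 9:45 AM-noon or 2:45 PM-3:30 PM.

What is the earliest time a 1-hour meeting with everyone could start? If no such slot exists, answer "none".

09:45

Zubin ∩ Xiulan: 09:00-11:45, 15:00-16:15.
Zubin ∩ Xiulan ∩ Oliver: 09:30-11:45.
Zubin ∩ Xiulan ∩ Oliver ∩ Jonas: 09:45-11:45.
Zubin ∩ Xiulan ∩ Oliver ∩ Jonas ∩ Rina: 09:45-11:45.
Zubin ∩ Xiulan ∩ Oliver ∩ Jonas ∩ Rina ∩ Aarav: 09:45-11:45.
The first common window of at least 60 minutes is 09:45-11:45, so the earliest start is 09:45.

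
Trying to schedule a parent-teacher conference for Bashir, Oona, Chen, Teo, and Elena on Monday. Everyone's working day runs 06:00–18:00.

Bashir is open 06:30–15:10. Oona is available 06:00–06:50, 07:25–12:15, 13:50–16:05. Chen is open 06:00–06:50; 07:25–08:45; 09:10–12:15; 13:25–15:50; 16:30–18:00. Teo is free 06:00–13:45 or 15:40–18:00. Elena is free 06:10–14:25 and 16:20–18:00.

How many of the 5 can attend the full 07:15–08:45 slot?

Bashir, Teo, and Elena can make the full 07:15-08:45 slot — that's 3.

3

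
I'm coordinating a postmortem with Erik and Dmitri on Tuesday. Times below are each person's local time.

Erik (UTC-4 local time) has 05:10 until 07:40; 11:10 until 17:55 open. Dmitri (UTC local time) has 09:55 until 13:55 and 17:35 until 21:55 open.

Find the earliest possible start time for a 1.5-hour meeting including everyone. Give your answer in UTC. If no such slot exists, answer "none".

09:55

Erik in UTC: 09:10-11:40, 15:10-21:55 (add 4h to convert from UTC-4).
Dmitri in UTC: 09:55-13:55, 17:35-21:55.
Erik ∩ Dmitri: 09:55-11:40, 17:35-21:55.
So the common availability across everyone is 09:55-11:40, 17:35-21:55.
The first common window of at least 90 minutes is 09:55-11:40, so the earliest start is 09:55.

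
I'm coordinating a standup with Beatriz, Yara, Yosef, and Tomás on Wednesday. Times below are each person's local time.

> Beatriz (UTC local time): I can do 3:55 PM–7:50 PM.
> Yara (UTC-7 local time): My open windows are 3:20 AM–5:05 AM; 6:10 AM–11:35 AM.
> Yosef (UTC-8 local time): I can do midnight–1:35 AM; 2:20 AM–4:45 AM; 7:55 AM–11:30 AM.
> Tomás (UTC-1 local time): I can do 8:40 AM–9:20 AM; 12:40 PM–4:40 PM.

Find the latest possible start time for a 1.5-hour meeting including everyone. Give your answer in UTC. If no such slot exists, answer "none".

Beatriz in UTC: 15:55-19:50.
Yara in UTC: 10:20-12:05, 13:10-18:35 (add 7h to convert from UTC-7).
Yosef in UTC: 08:00-09:35, 10:20-12:45, 15:55-19:30 (add 8h to convert from UTC-8).
Tomás in UTC: 09:40-10:20, 13:40-17:40 (add 1h to convert from UTC-1).
Beatriz ∩ Yara: 15:55-18:35.
Beatriz ∩ Yara ∩ Yosef: 15:55-18:35.
Beatriz ∩ Yara ∩ Yosef ∩ Tomás: 15:55-17:40.
The last common window of at least 90 minutes is 15:55-17:40; a 90-minute meeting can start as late as 16:10 and still end by 17:40.

16:10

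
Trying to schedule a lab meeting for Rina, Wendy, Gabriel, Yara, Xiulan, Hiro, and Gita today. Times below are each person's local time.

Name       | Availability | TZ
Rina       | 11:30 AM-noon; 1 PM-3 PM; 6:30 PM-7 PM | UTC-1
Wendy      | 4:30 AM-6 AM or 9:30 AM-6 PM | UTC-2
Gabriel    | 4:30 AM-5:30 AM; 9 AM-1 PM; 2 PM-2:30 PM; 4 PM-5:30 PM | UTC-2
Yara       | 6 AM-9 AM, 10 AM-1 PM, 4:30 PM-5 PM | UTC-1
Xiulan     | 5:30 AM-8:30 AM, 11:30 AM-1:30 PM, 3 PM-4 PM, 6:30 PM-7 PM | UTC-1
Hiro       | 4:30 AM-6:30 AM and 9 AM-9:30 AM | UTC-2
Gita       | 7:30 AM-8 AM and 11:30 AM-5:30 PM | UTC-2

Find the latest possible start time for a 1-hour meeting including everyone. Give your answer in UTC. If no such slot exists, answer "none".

none

Rina in UTC: 12:30-13:00, 14:00-16:00, 19:30-20:00 (add 1h to convert from UTC-1).
Wendy in UTC: 06:30-08:00, 11:30-20:00 (add 2h to convert from UTC-2).
Gabriel in UTC: 06:30-07:30, 11:00-15:00, 16:00-16:30, 18:00-19:30 (add 2h to convert from UTC-2).
Yara in UTC: 07:00-10:00, 11:00-14:00, 17:30-18:00 (add 1h to convert from UTC-1).
Xiulan in UTC: 06:30-09:30, 12:30-14:30, 16:00-17:00, 19:30-20:00 (add 1h to convert from UTC-1).
Hiro in UTC: 06:30-08:30, 11:00-11:30 (add 2h to convert from UTC-2).
Gita in UTC: 09:30-10:00, 13:30-19:30 (add 2h to convert from UTC-2).
Rina ∩ Wendy: 12:30-13:00, 14:00-16:00, 19:30-20:00.
Rina ∩ Wendy ∩ Gabriel: 12:30-13:00, 14:00-15:00.
Rina ∩ Wendy ∩ Gabriel ∩ Yara: 12:30-13:00.
Rina ∩ Wendy ∩ Gabriel ∩ Yara ∩ Xiulan: 12:30-13:00.
Rina ∩ Wendy ∩ Gabriel ∩ Yara ∩ Xiulan ∩ Hiro: ∅.
Rina ∩ Wendy ∩ Gabriel ∩ Yara ∩ Xiulan ∩ Hiro ∩ Gita: ∅.
There is no time when everyone is free.
No common window is at least 60 minutes long.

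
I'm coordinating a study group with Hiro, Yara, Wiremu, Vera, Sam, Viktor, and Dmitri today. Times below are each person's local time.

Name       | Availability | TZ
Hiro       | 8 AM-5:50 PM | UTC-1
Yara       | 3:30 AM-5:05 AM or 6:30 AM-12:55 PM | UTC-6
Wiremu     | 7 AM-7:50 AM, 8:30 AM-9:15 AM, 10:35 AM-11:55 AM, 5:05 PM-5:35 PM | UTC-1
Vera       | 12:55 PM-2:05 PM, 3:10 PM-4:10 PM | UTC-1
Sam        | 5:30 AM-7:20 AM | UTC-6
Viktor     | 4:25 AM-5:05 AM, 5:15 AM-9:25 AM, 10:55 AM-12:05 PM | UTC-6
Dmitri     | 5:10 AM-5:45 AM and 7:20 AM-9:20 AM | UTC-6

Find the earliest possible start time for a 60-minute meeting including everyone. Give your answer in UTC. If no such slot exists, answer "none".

none

Hiro in UTC: 09:00-18:50 (add 1h to convert from UTC-1).
Yara in UTC: 09:30-11:05, 12:30-18:55 (add 6h to convert from UTC-6).
Wiremu in UTC: 08:00-08:50, 09:30-10:15, 11:35-12:55, 18:05-18:35 (add 1h to convert from UTC-1).
Vera in UTC: 13:55-15:05, 16:10-17:10 (add 1h to convert from UTC-1).
Sam in UTC: 11:30-13:20 (add 6h to convert from UTC-6).
Viktor in UTC: 10:25-11:05, 11:15-15:25, 16:55-18:05 (add 6h to convert from UTC-6).
Dmitri in UTC: 11:10-11:45, 13:20-15:20 (add 6h to convert from UTC-6).
Hiro ∩ Yara: 09:30-11:05, 12:30-18:50.
Hiro ∩ Yara ∩ Wiremu: 09:30-10:15, 12:30-12:55, 18:05-18:35.
Hiro ∩ Yara ∩ Wiremu ∩ Vera: ∅.
Hiro ∩ Yara ∩ Wiremu ∩ Vera ∩ Sam: ∅.
Hiro ∩ Yara ∩ Wiremu ∩ Vera ∩ Sam ∩ Viktor: ∅.
Hiro ∩ Yara ∩ Wiremu ∩ Vera ∩ Sam ∩ Viktor ∩ Dmitri: ∅.
There is no time when everyone is free.
No common window is at least 60 minutes long.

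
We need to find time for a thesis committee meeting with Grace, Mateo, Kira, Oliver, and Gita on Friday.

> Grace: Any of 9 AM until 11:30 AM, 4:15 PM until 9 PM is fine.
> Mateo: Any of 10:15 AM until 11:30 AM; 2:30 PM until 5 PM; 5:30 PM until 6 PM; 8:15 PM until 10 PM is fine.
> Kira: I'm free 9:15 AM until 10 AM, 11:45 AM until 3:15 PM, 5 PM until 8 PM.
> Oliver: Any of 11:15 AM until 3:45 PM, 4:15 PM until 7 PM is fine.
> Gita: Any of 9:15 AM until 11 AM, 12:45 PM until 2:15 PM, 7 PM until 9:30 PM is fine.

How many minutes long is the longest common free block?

0

Grace ∩ Mateo: 10:15-11:30, 16:15-17:00, 17:30-18:00, 20:15-21:00.
Grace ∩ Mateo ∩ Kira: 17:30-18:00.
Grace ∩ Mateo ∩ Kira ∩ Oliver: 17:30-18:00.
Grace ∩ Mateo ∩ Kira ∩ Oliver ∩ Gita: ∅.
There is no time when everyone is free.
No common window exists, so the longest block is 0 minutes.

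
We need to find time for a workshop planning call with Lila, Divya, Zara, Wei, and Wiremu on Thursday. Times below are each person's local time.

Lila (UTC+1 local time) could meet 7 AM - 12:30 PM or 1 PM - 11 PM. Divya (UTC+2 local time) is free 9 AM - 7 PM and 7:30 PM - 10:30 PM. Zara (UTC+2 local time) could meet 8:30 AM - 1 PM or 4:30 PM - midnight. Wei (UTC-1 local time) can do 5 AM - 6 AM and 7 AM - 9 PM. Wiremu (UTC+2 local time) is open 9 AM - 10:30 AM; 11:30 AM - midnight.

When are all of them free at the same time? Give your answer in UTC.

08:00-08:30, 09:30-11:00, 14:30-17:00, 17:30-20:30

Lila in UTC: 06:00-11:30, 12:00-22:00 (subtract 1h to convert from UTC+1).
Divya in UTC: 07:00-17:00, 17:30-20:30 (subtract 2h to convert from UTC+2).
Zara in UTC: 06:30-11:00, 14:30-22:00 (subtract 2h to convert from UTC+2).
Wei in UTC: 06:00-07:00, 08:00-22:00 (add 1h to convert from UTC-1).
Wiremu in UTC: 07:00-08:30, 09:30-22:00 (subtract 2h to convert from UTC+2).
Lila ∩ Divya: 07:00-11:30, 12:00-17:00, 17:30-20:30.
Lila ∩ Divya ∩ Zara: 07:00-11:00, 14:30-17:00, 17:30-20:30.
Lila ∩ Divya ∩ Zara ∩ Wei: 08:00-11:00, 14:30-17:00, 17:30-20:30.
Lila ∩ Divya ∩ Zara ∩ Wei ∩ Wiremu: 08:00-08:30, 09:30-11:00, 14:30-17:00, 17:30-20:30.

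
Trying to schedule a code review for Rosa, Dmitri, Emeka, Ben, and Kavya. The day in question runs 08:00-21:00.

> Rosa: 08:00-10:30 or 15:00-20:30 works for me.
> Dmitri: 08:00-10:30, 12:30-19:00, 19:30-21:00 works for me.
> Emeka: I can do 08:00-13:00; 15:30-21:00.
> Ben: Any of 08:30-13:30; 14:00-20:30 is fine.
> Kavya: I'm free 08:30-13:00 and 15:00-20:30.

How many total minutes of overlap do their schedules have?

390

Rosa ∩ Dmitri: 08:00-10:30, 15:00-19:00, 19:30-20:30.
Rosa ∩ Dmitri ∩ Emeka: 08:00-10:30, 15:30-19:00, 19:30-20:30.
Rosa ∩ Dmitri ∩ Emeka ∩ Ben: 08:30-10:30, 15:30-19:00, 19:30-20:30.
Rosa ∩ Dmitri ∩ Emeka ∩ Ben ∩ Kavya: 08:30-10:30, 15:30-19:00, 19:30-20:30.
Summing the common windows: 120 + 210 + 60 = 390 minutes.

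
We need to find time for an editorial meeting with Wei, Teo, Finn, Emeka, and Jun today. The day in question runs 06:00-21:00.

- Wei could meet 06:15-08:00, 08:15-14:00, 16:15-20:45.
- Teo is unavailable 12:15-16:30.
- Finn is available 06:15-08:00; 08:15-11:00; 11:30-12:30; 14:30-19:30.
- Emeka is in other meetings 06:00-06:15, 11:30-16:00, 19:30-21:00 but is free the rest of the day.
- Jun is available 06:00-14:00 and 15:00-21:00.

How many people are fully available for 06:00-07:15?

2

Wei free: 06:15-08:00, 08:15-14:00, 16:15-20:45.
Teo free: 06:00-12:15, 16:30-21:00 (invert busy blocks within the working day).
Finn free: 06:15-08:00, 08:15-11:00, 11:30-12:30, 14:30-19:30.
Emeka free: 06:15-11:30, 16:00-19:30 (invert busy blocks within the working day).
Jun free: 06:00-14:00, 15:00-21:00.
Teo and Jun can make the full 06:00-07:15 slot — that's 2.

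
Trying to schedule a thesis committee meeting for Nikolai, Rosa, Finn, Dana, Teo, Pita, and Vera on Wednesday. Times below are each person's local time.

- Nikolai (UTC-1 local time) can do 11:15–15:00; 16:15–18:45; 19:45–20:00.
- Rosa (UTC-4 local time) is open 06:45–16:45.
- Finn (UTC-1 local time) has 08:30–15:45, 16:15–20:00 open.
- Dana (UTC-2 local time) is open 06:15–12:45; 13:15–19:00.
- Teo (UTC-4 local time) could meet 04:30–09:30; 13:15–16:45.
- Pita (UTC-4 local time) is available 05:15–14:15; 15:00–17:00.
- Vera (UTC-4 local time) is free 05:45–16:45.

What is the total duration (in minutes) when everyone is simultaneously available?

180

Nikolai in UTC: 12:15-16:00, 17:15-19:45, 20:45-21:00 (add 1h to convert from UTC-1).
Rosa in UTC: 10:45-20:45 (add 4h to convert from UTC-4).
Finn in UTC: 09:30-16:45, 17:15-21:00 (add 1h to convert from UTC-1).
Dana in UTC: 08:15-14:45, 15:15-21:00 (add 2h to convert from UTC-2).
Teo in UTC: 08:30-13:30, 17:15-20:45 (add 4h to convert from UTC-4).
Pita in UTC: 09:15-18:15, 19:00-21:00 (add 4h to convert from UTC-4).
Vera in UTC: 09:45-20:45 (add 4h to convert from UTC-4).
Nikolai ∩ Rosa: 12:15-16:00, 17:15-19:45.
Nikolai ∩ Rosa ∩ Finn: 12:15-16:00, 17:15-19:45.
Nikolai ∩ Rosa ∩ Finn ∩ Dana: 12:15-14:45, 15:15-16:00, 17:15-19:45.
Nikolai ∩ Rosa ∩ Finn ∩ Dana ∩ Teo: 12:15-13:30, 17:15-19:45.
Nikolai ∩ Rosa ∩ Finn ∩ Dana ∩ Teo ∩ Pita: 12:15-13:30, 17:15-18:15, 19:00-19:45.
Nikolai ∩ Rosa ∩ Finn ∩ Dana ∩ Teo ∩ Pita ∩ Vera: 12:15-13:30, 17:15-18:15, 19:00-19:45.
Those are the intersection windows.
Summing the common windows: 75 + 60 + 45 = 180 minutes.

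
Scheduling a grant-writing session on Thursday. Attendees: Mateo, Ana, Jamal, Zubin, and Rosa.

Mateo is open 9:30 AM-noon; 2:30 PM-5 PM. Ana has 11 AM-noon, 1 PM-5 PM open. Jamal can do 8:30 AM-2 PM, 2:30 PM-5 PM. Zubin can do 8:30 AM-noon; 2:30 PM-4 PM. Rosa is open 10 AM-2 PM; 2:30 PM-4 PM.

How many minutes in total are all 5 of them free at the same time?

150

Mateo ∩ Ana: 11:00-12:00, 14:30-17:00.
Mateo ∩ Ana ∩ Jamal: 11:00-12:00, 14:30-17:00.
Mateo ∩ Ana ∩ Jamal ∩ Zubin: 11:00-12:00, 14:30-16:00.
Mateo ∩ Ana ∩ Jamal ∩ Zubin ∩ Rosa: 11:00-12:00, 14:30-16:00.
So the common availability across everyone is 11:00-12:00, 14:30-16:00.
Summing the common windows: 60 + 90 = 150 minutes.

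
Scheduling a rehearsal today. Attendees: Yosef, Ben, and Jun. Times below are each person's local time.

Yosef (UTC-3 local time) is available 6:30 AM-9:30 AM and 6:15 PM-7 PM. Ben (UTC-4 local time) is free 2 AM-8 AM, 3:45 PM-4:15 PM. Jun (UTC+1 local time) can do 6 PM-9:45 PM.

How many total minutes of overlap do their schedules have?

Yosef in UTC: 09:30-12:30, 21:15-22:00 (add 3h to convert from UTC-3).
Ben in UTC: 06:00-12:00, 19:45-20:15 (add 4h to convert from UTC-4).
Jun in UTC: 17:00-20:45 (subtract 1h to convert from UTC+1).
Yosef ∩ Ben: 09:30-12:00.
Yosef ∩ Ben ∩ Jun: ∅.
There is no time when everyone is free.
There is no common window, so the total is 0 minutes.

0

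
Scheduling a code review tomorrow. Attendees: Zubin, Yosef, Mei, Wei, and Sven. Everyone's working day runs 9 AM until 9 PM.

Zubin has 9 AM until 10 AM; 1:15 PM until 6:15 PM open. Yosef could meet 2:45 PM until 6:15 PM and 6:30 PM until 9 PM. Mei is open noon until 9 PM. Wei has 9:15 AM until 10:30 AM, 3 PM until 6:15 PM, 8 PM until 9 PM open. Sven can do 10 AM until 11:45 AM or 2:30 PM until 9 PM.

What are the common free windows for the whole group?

15:00-18:15

Zubin ∩ Yosef: 14:45-18:15.
Zubin ∩ Yosef ∩ Mei: 14:45-18:15.
Zubin ∩ Yosef ∩ Mei ∩ Wei: 15:00-18:15.
Zubin ∩ Yosef ∩ Mei ∩ Wei ∩ Sven: 15:00-18:15.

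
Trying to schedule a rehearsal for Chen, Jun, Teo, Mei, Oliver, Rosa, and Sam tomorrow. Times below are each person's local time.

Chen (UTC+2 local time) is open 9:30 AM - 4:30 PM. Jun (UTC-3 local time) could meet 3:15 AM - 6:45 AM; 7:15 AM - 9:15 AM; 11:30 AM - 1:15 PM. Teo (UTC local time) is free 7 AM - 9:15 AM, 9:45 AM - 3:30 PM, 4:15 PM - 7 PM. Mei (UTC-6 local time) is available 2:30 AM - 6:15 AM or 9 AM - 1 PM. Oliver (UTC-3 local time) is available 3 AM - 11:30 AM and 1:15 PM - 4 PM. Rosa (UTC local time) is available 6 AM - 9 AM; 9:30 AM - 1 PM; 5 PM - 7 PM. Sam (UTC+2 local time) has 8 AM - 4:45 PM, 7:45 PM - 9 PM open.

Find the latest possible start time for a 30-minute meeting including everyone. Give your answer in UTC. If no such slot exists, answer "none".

Chen in UTC: 07:30-14:30 (subtract 2h to convert from UTC+2).
Jun in UTC: 06:15-09:45, 10:15-12:15, 14:30-16:15 (add 3h to convert from UTC-3).
Teo in UTC: 07:00-09:15, 09:45-15:30, 16:15-19:00.
Mei in UTC: 08:30-12:15, 15:00-19:00 (add 6h to convert from UTC-6).
Oliver in UTC: 06:00-14:30, 16:15-19:00 (add 3h to convert from UTC-3).
Rosa in UTC: 06:00-09:00, 09:30-13:00, 17:00-19:00.
Sam in UTC: 06:00-14:45, 17:45-19:00 (subtract 2h to convert from UTC+2).
Chen ∩ Jun: 07:30-09:45, 10:15-12:15.
Chen ∩ Jun ∩ Teo: 07:30-09:15, 10:15-12:15.
Chen ∩ Jun ∩ Teo ∩ Mei: 08:30-09:15, 10:15-12:15.
Chen ∩ Jun ∩ Teo ∩ Mei ∩ Oliver: 08:30-09:15, 10:15-12:15.
Chen ∩ Jun ∩ Teo ∩ Mei ∩ Oliver ∩ Rosa: 08:30-09:00, 10:15-12:15.
Chen ∩ Jun ∩ Teo ∩ Mei ∩ Oliver ∩ Rosa ∩ Sam: 08:30-09:00, 10:15-12:15.
The last common window of at least 30 minutes is 10:15-12:15; a 30-minute meeting can start as late as 11:45 and still end by 12:15.

11:45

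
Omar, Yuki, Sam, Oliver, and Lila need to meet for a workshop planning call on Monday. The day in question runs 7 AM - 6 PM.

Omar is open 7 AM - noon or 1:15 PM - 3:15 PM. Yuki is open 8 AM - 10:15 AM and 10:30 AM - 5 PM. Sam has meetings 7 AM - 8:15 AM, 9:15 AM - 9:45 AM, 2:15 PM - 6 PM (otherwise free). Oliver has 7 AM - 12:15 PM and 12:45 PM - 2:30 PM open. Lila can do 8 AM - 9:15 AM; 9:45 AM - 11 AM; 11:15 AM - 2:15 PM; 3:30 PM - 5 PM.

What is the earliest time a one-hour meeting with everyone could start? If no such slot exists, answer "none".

Omar free: 07:00-12:00, 13:15-15:15.
Yuki free: 08:00-10:15, 10:30-17:00.
Sam free: 08:15-09:15, 09:45-14:15 (invert busy blocks within the working day).
Oliver free: 07:00-12:15, 12:45-14:30.
Lila free: 08:00-09:15, 09:45-11:00, 11:15-14:15, 15:30-17:00.
Omar ∩ Yuki: 08:00-10:15, 10:30-12:00, 13:15-15:15.
Omar ∩ Yuki ∩ Sam: 08:15-09:15, 09:45-10:15, 10:30-12:00, 13:15-14:15.
Omar ∩ Yuki ∩ Sam ∩ Oliver: 08:15-09:15, 09:45-10:15, 10:30-12:00, 13:15-14:15.
Omar ∩ Yuki ∩ Sam ∩ Oliver ∩ Lila: 08:15-09:15, 09:45-10:15, 10:30-11:00, 11:15-12:00, 13:15-14:15.
The first common window of at least 60 minutes is 08:15-09:15, so the earliest start is 08:15.

08:15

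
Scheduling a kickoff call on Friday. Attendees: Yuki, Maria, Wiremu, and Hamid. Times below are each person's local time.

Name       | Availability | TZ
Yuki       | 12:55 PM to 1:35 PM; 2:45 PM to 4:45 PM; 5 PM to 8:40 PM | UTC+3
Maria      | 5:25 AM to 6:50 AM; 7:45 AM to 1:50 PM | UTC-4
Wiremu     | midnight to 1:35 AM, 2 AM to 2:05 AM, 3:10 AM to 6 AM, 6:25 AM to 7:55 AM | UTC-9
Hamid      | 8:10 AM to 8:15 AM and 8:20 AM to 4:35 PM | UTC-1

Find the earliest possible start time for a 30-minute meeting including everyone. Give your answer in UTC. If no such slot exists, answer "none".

09:55

Yuki in UTC: 09:55-10:35, 11:45-13:45, 14:00-17:40 (subtract 3h to convert from UTC+3).
Maria in UTC: 09:25-10:50, 11:45-17:50 (add 4h to convert from UTC-4).
Wiremu in UTC: 09:00-10:35, 11:00-11:05, 12:10-15:00, 15:25-16:55 (add 9h to convert from UTC-9).
Hamid in UTC: 09:10-09:15, 09:20-17:35 (add 1h to convert from UTC-1).
Yuki ∩ Maria: 09:55-10:35, 11:45-13:45, 14:00-17:40.
Yuki ∩ Maria ∩ Wiremu: 09:55-10:35, 12:10-13:45, 14:00-15:00, 15:25-16:55.
Yuki ∩ Maria ∩ Wiremu ∩ Hamid: 09:55-10:35, 12:10-13:45, 14:00-15:00, 15:25-16:55.
The first common window of at least 30 minutes is 09:55-10:35, so the earliest start is 09:55.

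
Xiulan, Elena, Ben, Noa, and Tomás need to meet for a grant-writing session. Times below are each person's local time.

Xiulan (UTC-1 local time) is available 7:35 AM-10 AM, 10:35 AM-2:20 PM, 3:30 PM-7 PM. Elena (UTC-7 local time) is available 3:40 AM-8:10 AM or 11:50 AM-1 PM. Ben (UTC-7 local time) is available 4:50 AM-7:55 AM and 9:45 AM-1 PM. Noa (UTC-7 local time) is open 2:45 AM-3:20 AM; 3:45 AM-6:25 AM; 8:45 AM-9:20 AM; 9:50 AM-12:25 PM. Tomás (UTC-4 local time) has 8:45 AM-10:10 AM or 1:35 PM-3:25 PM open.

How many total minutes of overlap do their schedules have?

75

Xiulan in UTC: 08:35-11:00, 11:35-15:20, 16:30-20:00 (add 1h to convert from UTC-1).
Elena in UTC: 10:40-15:10, 18:50-20:00 (add 7h to convert from UTC-7).
Ben in UTC: 11:50-14:55, 16:45-20:00 (add 7h to convert from UTC-7).
Noa in UTC: 09:45-10:20, 10:45-13:25, 15:45-16:20, 16:50-19:25 (add 7h to convert from UTC-7).
Tomás in UTC: 12:45-14:10, 17:35-19:25 (add 4h to convert from UTC-4).
Xiulan ∩ Elena: 10:40-11:00, 11:35-15:10, 18:50-20:00.
Xiulan ∩ Elena ∩ Ben: 11:50-14:55, 18:50-20:00.
Xiulan ∩ Elena ∩ Ben ∩ Noa: 11:50-13:25, 18:50-19:25.
Xiulan ∩ Elena ∩ Ben ∩ Noa ∩ Tomás: 12:45-13:25, 18:50-19:25.
Those are the intersection windows.
Summing the common windows: 40 + 35 = 75 minutes.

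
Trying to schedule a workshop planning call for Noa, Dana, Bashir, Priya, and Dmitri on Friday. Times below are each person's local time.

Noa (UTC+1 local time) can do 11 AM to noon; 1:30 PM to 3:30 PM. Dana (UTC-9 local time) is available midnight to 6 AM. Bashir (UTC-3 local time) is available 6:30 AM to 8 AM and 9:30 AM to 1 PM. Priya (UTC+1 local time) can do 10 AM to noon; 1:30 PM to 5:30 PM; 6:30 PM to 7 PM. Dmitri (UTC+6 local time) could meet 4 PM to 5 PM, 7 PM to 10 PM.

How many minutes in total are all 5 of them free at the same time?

Noa in UTC: 10:00-11:00, 12:30-14:30 (subtract 1h to convert from UTC+1).
Dana in UTC: 09:00-15:00 (add 9h to convert from UTC-9).
Bashir in UTC: 09:30-11:00, 12:30-16:00 (add 3h to convert from UTC-3).
Priya in UTC: 09:00-11:00, 12:30-16:30, 17:30-18:00 (subtract 1h to convert from UTC+1).
Dmitri in UTC: 10:00-11:00, 13:00-16:00 (subtract 6h to convert from UTC+6).
Noa ∩ Dana: 10:00-11:00, 12:30-14:30.
Noa ∩ Dana ∩ Bashir: 10:00-11:00, 12:30-14:30.
Noa ∩ Dana ∩ Bashir ∩ Priya: 10:00-11:00, 12:30-14:30.
Noa ∩ Dana ∩ Bashir ∩ Priya ∩ Dmitri: 10:00-11:00, 13:00-14:30.
So the common availability across everyone is 10:00-11:00, 13:00-14:30.
Summing the common windows: 60 + 90 = 150 minutes.

150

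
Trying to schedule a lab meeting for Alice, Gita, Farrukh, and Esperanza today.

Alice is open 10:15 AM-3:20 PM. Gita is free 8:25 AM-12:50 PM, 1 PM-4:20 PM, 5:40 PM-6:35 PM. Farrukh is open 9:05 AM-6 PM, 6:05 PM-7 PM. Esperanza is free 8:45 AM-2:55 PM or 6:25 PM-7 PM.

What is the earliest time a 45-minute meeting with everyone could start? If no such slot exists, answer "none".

10:15

Alice ∩ Gita: 10:15-12:50, 13:00-15:20.
Alice ∩ Gita ∩ Farrukh: 10:15-12:50, 13:00-15:20.
Alice ∩ Gita ∩ Farrukh ∩ Esperanza: 10:15-12:50, 13:00-14:55.
Those are the intersection windows.
The first common window of at least 45 minutes is 10:15-12:50, so the earliest start is 10:15.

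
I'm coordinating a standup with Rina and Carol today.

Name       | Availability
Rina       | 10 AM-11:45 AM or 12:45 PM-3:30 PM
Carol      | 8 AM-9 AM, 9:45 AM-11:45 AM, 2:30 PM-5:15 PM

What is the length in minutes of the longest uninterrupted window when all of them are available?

105

Rina ∩ Carol: 10:00-11:45, 14:30-15:30.
Those are the intersection windows.
The longest is 10:00-11:45 at 105 minutes.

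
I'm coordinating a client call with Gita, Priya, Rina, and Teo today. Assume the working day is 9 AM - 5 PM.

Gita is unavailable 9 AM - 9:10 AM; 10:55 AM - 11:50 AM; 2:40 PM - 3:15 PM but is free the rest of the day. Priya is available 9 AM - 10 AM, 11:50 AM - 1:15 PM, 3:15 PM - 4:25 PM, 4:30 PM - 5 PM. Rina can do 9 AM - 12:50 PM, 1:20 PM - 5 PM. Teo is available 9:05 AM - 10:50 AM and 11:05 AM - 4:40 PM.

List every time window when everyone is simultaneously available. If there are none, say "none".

Gita free: 09:10-10:55, 11:50-14:40, 15:15-17:00 (invert busy blocks within the working day).
Priya free: 09:00-10:00, 11:50-13:15, 15:15-16:25, 16:30-17:00.
Rina free: 09:00-12:50, 13:20-17:00.
Teo free: 09:05-10:50, 11:05-16:40.
Gita ∩ Priya: 09:10-10:00, 11:50-13:15, 15:15-16:25, 16:30-17:00.
Gita ∩ Priya ∩ Rina: 09:10-10:00, 11:50-12:50, 15:15-16:25, 16:30-17:00.
Gita ∩ Priya ∩ Rina ∩ Teo: 09:10-10:00, 11:50-12:50, 15:15-16:25, 16:30-16:40.
Those are the intersection windows.

09:10-10:00, 11:50-12:50, 15:15-16:25, 16:30-16:40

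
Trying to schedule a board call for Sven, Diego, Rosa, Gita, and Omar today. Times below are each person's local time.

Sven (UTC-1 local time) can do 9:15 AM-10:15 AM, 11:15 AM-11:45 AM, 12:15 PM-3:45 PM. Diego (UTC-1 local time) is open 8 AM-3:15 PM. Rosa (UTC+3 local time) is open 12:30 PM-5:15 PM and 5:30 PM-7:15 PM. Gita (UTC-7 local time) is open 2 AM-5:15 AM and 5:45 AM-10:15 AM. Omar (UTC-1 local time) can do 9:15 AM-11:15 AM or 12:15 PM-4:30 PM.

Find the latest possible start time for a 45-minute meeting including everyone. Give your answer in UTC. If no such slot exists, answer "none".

15:30

Sven in UTC: 10:15-11:15, 12:15-12:45, 13:15-16:45 (add 1h to convert from UTC-1).
Diego in UTC: 09:00-16:15 (add 1h to convert from UTC-1).
Rosa in UTC: 09:30-14:15, 14:30-16:15 (subtract 3h to convert from UTC+3).
Gita in UTC: 09:00-12:15, 12:45-17:15 (add 7h to convert from UTC-7).
Omar in UTC: 10:15-12:15, 13:15-17:30 (add 1h to convert from UTC-1).
Sven ∩ Diego: 10:15-11:15, 12:15-12:45, 13:15-16:15.
Sven ∩ Diego ∩ Rosa: 10:15-11:15, 12:15-12:45, 13:15-14:15, 14:30-16:15.
Sven ∩ Diego ∩ Rosa ∩ Gita: 10:15-11:15, 13:15-14:15, 14:30-16:15.
Sven ∩ Diego ∩ Rosa ∩ Gita ∩ Omar: 10:15-11:15, 13:15-14:15, 14:30-16:15.
The last common window of at least 45 minutes is 14:30-16:15; a 45-minute meeting can start as late as 15:30 and still end by 16:15.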